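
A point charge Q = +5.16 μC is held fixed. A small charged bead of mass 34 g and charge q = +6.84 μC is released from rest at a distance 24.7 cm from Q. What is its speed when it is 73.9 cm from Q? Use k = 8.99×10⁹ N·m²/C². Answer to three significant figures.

7.09 m/s

Only the electrostatic force acts, so mechanical energy is conserved: ½mv² = U₁ − U₂ = kQq(1/r₁ − 1/r₂).
U₁ − U₂ = (8.99×10⁹ N·m²/C²)(5.16×10⁻⁶ C)(6.84×10⁻⁶ C)(1/0.247 − 1/0.739) = 0.855 J.
v = √(2·0.855/0.0340) = 7.09 m/s.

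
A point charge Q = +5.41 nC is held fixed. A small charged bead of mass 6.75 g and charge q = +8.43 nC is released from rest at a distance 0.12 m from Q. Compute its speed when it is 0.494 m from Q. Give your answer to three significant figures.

Only the electrostatic force acts, so mechanical energy is conserved: ½mv² = U₁ − U₂ = kQq(1/r₁ − 1/r₂).
U₁ − U₂ = (8.99×10⁹ N·m²/C²)(5.41×10⁻⁹ C)(8.43×10⁻⁹ C)(1/0.120 − 1/0.494) = 2.59×10⁻⁶ J.
v = √(2·2.59×10⁻⁶/6.75×10⁻³) = 0.0277 m/s.

0.0277 m/s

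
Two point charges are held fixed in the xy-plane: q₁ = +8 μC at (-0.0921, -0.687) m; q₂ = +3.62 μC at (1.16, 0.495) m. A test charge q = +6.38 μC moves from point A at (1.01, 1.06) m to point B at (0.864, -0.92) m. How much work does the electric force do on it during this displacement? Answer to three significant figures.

-0.0326 J

The work done by the electric force is W_field = −ΔU = −q(V_B − V_A) = q(V_A − V_B).
At A: distances to the source charges are 2.07 m, 0.585 m; V_A = Σ kqᵢ/rᵢ = 9.05×10⁴ V.
At B: distances to the source charges are 0.984 m, 1.45 m; V_B = Σ kqᵢ/rᵢ = 9.56×10⁴ V.
ΔV = V_B − V_A = 5110 V.
W_field = −qΔV = −(6.38×10⁻⁶ C)(5110 V) = -0.0326 J.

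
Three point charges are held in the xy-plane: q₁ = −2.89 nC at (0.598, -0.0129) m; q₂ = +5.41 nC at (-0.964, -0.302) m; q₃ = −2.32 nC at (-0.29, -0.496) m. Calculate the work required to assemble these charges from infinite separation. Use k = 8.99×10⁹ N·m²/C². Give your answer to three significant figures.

-1.90×10⁻⁷ J

The assembly work is the sum of pairwise potential energies, U = Σ_{i<j} kqᵢqⱼ/rᵢⱼ.
Pair separations: r₁₂ = 1.59 m, r₁₃ = 1.01 m, r₂₃ = 0.701 m.
U = (-8.85×10⁻⁸) + (5.96×10⁻⁸) + (-1.61×10⁻⁷) = -1.90×10⁻⁷ J.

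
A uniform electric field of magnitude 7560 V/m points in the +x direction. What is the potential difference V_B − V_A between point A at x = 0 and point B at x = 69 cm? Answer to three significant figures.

In a uniform field, potential decreases in the direction of E: V_B − V_A = −E·Δx.
V_B − V_A = −(7560 V/m)(0.690 m) = -5220 V.

-5220 V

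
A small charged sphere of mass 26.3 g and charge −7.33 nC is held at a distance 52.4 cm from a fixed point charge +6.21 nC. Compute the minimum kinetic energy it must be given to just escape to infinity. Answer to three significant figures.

7.81×10⁻⁷ J

To just escape, total mechanical energy must reach zero at infinity: ½mv²_min + U = 0, so ½mv²_min = −U = |kQq|/r.
|U| = |kQq|/r = (8.99×10⁹ N·m²/C²)(6.21×10⁻⁹)(7.33×10⁻⁹)/(0.524) = 7.81×10⁻⁷ J.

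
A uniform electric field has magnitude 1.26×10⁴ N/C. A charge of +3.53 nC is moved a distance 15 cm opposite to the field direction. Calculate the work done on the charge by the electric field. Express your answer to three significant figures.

-6.67×10⁻⁶ J

The potential change for a displacement 15 cm opposite to the field direction is ΔV = +Ed = 1890 V.
W_field = −qΔV = -6.67×10⁻⁶ J.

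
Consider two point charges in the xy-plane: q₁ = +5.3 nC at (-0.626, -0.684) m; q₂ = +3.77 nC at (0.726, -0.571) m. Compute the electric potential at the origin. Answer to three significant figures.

88.1 V

Electric potential is a scalar, so the contributions from each charge add algebraically: V = Σ kqᵢ/rᵢ.
Distances from the field point to each charge: r₁ = 0.927 m, r₂ = 0.924 m.
V = k[(5.30×10⁻⁹)/(0.927) + (3.77×10⁻⁹)/(0.924)] = 88.1 V.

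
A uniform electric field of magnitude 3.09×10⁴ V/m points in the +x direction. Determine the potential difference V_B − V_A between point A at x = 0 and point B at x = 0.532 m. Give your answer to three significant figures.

In a uniform field, potential decreases in the direction of E: V_B − V_A = −E·Δx.
V_B − V_A = −(3.09×10⁴ V/m)(0.532 m) = -1.64×10⁴ V.

-1.64×10⁴ V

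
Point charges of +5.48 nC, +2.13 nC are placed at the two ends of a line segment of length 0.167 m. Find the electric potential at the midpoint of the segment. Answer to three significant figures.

The total potential is the scalar sum of each charge's contribution, V = Σ kqᵢ/rᵢ.
Each charge is 0.0835 m from the midpoint.
V = k[(5.48×10⁻⁹)/(0.0835) + (2.13×10⁻⁹)/(0.0835)] = 819 V.

819 V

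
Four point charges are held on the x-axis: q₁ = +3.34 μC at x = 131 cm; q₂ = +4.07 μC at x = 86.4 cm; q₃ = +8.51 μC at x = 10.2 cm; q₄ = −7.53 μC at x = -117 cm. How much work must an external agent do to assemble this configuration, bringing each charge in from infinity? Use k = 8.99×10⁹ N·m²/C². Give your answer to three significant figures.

0.215 J

The assembly work is the sum of pairwise potential energies, U = Σ_{i<j} kqᵢqⱼ/rᵢⱼ.
Pair separations: r₁₂ = 0.446 m, r₁₃ = 1.21 m, r₁₄ = 2.48 m, r₂₃ = 0.762 m, r₂₄ = 2.03 m, r₃₄ = 1.27 m.
Summing all 6 pair terms gives U = 0.215 J.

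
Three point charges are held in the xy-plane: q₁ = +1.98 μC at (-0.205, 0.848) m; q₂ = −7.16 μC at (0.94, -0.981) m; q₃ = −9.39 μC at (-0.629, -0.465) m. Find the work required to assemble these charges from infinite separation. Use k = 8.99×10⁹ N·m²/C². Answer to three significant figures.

The work to assemble the configuration equals its total potential energy, U = Σ kqᵢqⱼ/rᵢⱼ over all pairs.
Pair separations: r₁₂ = 2.16 m, r₁₃ = 1.38 m, r₂₃ = 1.65 m.
U = (-0.0591) + (-0.121) + (0.366) = 0.186 J.

0.186 J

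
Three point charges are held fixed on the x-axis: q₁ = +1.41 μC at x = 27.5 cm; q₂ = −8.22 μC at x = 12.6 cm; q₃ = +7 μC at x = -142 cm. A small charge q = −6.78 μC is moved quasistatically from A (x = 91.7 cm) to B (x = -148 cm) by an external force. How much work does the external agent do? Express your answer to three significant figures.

-7.17 J

For quasistatic motion the external work equals the change in potential energy: W_ext = qΔV = q(V_B − V_A).
At A: distances to the source charges are 0.642 m, 0.791 m, 2.34 m; V_A = Σ kqᵢ/rᵢ = -4.68×10⁴ V.
At B: distances to the source charges are 1.75 m, 1.61 m, 0.0600 m; V_B = Σ kqᵢ/rᵢ = 1.01×10⁶ V.
ΔV = V_B − V_A = 1.06×10⁶ V.
W_ext = qΔV = (-6.78×10⁻⁶ C)(1.06×10⁶ V) = -7.17 J.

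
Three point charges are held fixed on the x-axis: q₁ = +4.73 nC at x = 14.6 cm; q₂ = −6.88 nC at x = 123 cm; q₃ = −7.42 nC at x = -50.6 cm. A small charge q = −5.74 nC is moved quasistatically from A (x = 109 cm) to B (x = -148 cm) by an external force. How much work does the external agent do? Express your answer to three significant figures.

-2.14×10⁻⁶ J

For quasistatic motion the external work equals the change in potential energy: W_ext = qΔV = q(V_B − V_A).
At A: distances to the source charges are 0.944 m, 0.140 m, 1.60 m; V_A = Σ kqᵢ/rᵢ = -439 V.
At B: distances to the source charges are 1.63 m, 2.71 m, 0.974 m; V_B = Σ kqᵢ/rᵢ = -65.2 V.
ΔV = V_B − V_A = 373 V.
W_ext = qΔV = (-5.74×10⁻⁹ C)(373 V) = -2.14×10⁻⁶ J.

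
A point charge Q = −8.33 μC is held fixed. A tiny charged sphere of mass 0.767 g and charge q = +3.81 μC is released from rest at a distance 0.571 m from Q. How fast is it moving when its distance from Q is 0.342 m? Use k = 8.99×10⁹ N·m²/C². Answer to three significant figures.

29.5 m/s

Only the electrostatic force acts, so mechanical energy is conserved: ½mv² = U₁ − U₂ = kQq(1/r₁ − 1/r₂).
U₁ − U₂ = (8.99×10⁹ N·m²/C²)(-8.33×10⁻⁶ C)(3.81×10⁻⁶ C)(1/0.571 − 1/0.342) = 0.335 J.
v = √(2·0.335/7.67×10⁻⁴) = 29.5 m/s.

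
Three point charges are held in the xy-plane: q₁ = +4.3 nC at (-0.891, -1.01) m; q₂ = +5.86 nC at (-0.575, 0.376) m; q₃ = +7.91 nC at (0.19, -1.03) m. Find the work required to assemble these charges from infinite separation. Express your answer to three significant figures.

The work to assemble the configuration equals its total potential energy, U = Σ kqᵢqⱼ/rᵢⱼ over all pairs.
Pair separations: r₁₂ = 1.42 m, r₁₃ = 1.08 m, r₂₃ = 1.60 m.
U = (1.59×10⁻⁷) + (2.83×10⁻⁷) + (2.60×10⁻⁷) = 7.03×10⁻⁷ J.

7.03×10⁻⁷ J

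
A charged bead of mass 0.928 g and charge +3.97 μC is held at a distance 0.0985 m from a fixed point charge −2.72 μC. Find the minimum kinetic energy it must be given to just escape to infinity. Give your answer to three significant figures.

To just escape, total mechanical energy must reach zero at infinity: ½mv²_min + U = 0, so ½mv²_min = −U = |kQq|/r.
|U| = |kQq|/r = (8.99×10⁹ N·m²/C²)(2.72×10⁻⁶)(3.97×10⁻⁶)/(0.0985) = 0.986 J.

0.986 J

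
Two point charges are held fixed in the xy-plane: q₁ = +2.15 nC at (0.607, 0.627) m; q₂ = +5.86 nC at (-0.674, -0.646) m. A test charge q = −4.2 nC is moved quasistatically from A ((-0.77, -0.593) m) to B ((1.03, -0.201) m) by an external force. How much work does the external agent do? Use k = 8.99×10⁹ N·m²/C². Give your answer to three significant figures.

For quasistatic motion the external work equals the change in potential energy: W_ext = qΔV = q(V_B − V_A).
At A: distances to the source charges are 1.84 m, 0.110 m; V_A = Σ kqᵢ/rᵢ = 491 V.
At B: distances to the source charges are 0.930 m, 1.76 m; V_B = Σ kqᵢ/rᵢ = 50.7 V.
ΔV = V_B − V_A = -440 V.
W_ext = qΔV = (-4.20×10⁻⁹ C)(-440 V) = 1.85×10⁻⁶ J.

1.85×10⁻⁶ J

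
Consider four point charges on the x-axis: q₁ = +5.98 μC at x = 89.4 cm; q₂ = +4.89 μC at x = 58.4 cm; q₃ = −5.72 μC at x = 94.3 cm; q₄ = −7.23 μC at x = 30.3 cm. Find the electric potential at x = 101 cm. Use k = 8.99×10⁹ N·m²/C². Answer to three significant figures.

Electric potential is a scalar, so the contributions from each charge add algebraically: V = Σ kqᵢ/rᵢ.
Distances from the field point to each charge: r₁ = 0.116 m, r₂ = 0.426 m, r₃ = 0.0670 m, r₄ = 0.707 m.
V = k[(5.98×10⁻⁶)/(0.116) + (4.89×10⁻⁶)/(0.426) + (-5.72×10⁻⁶)/(0.0670) + (-7.23×10⁻⁶)/(0.707)] = -2.93×10⁵ V.

-2.93×10⁵ V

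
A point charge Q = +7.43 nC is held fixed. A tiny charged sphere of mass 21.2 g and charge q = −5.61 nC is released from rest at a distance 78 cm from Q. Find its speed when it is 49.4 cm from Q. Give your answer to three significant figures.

5.12×10⁻³ m/s

Only the electrostatic force acts, so mechanical energy is conserved: ½mv² = U₁ − U₂ = kQq(1/r₁ − 1/r₂).
U₁ − U₂ = (8.99×10⁹ N·m²/C²)(7.43×10⁻⁹ C)(-5.61×10⁻⁹ C)(1/0.780 − 1/0.494) = 2.78×10⁻⁷ J.
v = √(2·2.78×10⁻⁷/0.0212) = 5.12×10⁻³ m/s.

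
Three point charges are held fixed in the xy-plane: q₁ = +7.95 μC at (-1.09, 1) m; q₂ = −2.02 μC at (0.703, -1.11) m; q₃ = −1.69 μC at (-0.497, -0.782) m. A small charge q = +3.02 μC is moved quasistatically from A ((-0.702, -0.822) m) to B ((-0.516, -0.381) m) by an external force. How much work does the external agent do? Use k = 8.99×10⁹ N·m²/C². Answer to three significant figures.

0.133 J

For quasistatic motion the external work equals the change in potential energy: W_ext = qΔV = q(V_B − V_A).
At A: distances to the source charges are 1.86 m, 1.43 m, 0.209 m; V_A = Σ kqᵢ/rᵢ = -4.70×10⁴ V.
At B: distances to the source charges are 1.50 m, 1.42 m, 0.401 m; V_B = Σ kqᵢ/rᵢ = -2840 V.
ΔV = V_B − V_A = 4.42×10⁴ V.
W_ext = qΔV = (3.02×10⁻⁶ C)(4.42×10⁴ V) = 0.133 J.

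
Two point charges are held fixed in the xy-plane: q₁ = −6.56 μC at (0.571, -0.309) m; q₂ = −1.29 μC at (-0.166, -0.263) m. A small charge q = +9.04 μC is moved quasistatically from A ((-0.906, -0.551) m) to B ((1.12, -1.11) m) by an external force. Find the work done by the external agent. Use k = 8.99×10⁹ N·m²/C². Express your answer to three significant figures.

-0.129 J

For quasistatic motion the external work equals the change in potential energy: W_ext = qΔV = q(V_B − V_A).
At A: distances to the source charges are 1.50 m, 0.794 m; V_A = Σ kqᵢ/rᵢ = -5.40×10⁴ V.
At B: distances to the source charges are 0.971 m, 1.54 m; V_B = Σ kqᵢ/rᵢ = -6.83×10⁴ V.
ΔV = V_B − V_A = -1.43×10⁴ V.
W_ext = qΔV = (9.04×10⁻⁶ C)(-1.43×10⁴ V) = -0.129 J.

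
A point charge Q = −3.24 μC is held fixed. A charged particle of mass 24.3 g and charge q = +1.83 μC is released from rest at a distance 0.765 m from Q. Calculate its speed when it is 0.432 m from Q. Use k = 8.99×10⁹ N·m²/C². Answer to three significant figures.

Only the electrostatic force acts, so mechanical energy is conserved: ½mv² = U₁ − U₂ = kQq(1/r₁ − 1/r₂).
U₁ − U₂ = (8.99×10⁹ N·m²/C²)(-3.24×10⁻⁶ C)(1.83×10⁻⁶ C)(1/0.765 − 1/0.432) = 0.0537 J.
v = √(2·0.0537/0.0243) = 2.10 m/s.

2.10 m/s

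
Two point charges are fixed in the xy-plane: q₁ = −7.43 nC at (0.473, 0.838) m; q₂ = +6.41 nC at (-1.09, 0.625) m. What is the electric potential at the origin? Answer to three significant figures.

-23.6 V

The total potential is the scalar sum of each charge's contribution, V = Σ kqᵢ/rᵢ.
Distances from the field point to each charge: r₁ = 0.962 m, r₂ = 1.26 m.
V = k[(-7.43×10⁻⁹)/(0.962) + (6.41×10⁻⁹)/(1.26)] = -23.6 V.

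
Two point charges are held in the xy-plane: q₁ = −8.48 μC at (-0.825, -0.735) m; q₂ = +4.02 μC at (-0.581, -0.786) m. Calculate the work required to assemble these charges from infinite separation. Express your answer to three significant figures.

-1.23 J

The work to assemble the configuration equals its total potential energy, U = Σ kqᵢqⱼ/rᵢⱼ over all pairs.
Pair separations: r₁₂ = 0.249 m.
U = (-1.23) = -1.23 J.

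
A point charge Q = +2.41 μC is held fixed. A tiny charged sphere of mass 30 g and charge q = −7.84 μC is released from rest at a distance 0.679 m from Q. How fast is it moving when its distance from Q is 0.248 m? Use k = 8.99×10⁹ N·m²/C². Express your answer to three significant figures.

5.38 m/s

Only the electrostatic force acts, so mechanical energy is conserved: ½mv² = U₁ − U₂ = kQq(1/r₁ − 1/r₂).
U₁ − U₂ = (8.99×10⁹ N·m²/C²)(2.41×10⁻⁶ C)(-7.84×10⁻⁶ C)(1/0.679 − 1/0.248) = 0.435 J.
v = √(2·0.435/0.0300) = 5.38 m/s.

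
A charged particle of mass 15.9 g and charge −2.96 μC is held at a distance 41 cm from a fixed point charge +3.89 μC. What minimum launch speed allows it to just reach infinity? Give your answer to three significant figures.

5.64 m/s

To just escape, total mechanical energy must reach zero at infinity: ½mv²_min + U = 0, so ½mv²_min = −U = |kQq|/r.
|U| = |kQq|/r = (8.99×10⁹ N·m²/C²)(3.89×10⁻⁶)(2.96×10⁻⁶)/(0.410) = 0.252 J.
v_min = √(2|U|/m) = √(2·0.252/0.0159) = 5.64 m/s.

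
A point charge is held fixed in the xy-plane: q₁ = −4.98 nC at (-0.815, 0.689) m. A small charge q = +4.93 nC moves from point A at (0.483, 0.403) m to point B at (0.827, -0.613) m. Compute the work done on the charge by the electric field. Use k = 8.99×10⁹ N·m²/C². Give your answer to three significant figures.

-6.07×10⁻⁸ J

The work done by the electric force is W_field = −ΔU = −q(V_B − V_A) = q(V_A − V_B).
At A: distance to the source charge is 1.33 m; V_A = kq₁/r = -33.7 V.
At B: distance to the source charge is 2.10 m; V_B = kq₁/r = -21.4 V.
ΔV = V_B − V_A = 12.3 V.
W_field = −qΔV = −(4.93×10⁻⁹ C)(12.3 V) = -6.07×10⁻⁸ J.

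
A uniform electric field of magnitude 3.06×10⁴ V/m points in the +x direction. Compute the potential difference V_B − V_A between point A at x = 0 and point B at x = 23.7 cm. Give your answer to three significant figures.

-7250 V

In a uniform field, potential decreases in the direction of E: V_B − V_A = −E·Δx.
V_B − V_A = −(3.06×10⁴ V/m)(0.237 m) = -7250 V.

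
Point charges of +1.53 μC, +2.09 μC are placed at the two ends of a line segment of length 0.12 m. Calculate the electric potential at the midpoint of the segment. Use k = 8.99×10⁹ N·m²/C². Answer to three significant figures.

Electric potential is a scalar, so the contributions from each charge add algebraically: V = Σ kqᵢ/rᵢ.
Each charge is 0.0600 m from the midpoint.
V = k[(1.53×10⁻⁶)/(0.0600) + (2.09×10⁻⁶)/(0.0600)] = 5.42×10⁵ V.

5.42×10⁵ V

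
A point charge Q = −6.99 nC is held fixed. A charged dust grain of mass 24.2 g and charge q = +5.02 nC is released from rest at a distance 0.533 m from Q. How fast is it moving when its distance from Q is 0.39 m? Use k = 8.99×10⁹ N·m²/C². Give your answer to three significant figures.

Only the electrostatic force acts, so mechanical energy is conserved: ½mv² = U₁ − U₂ = kQq(1/r₁ − 1/r₂).
U₁ − U₂ = (8.99×10⁹ N·m²/C²)(-6.99×10⁻⁹ C)(5.02×10⁻⁹ C)(1/0.533 − 1/0.390) = 2.17×10⁻⁷ J.
v = √(2·2.17×10⁻⁷/0.0242) = 4.23×10⁻³ m/s.

4.23×10⁻³ m/s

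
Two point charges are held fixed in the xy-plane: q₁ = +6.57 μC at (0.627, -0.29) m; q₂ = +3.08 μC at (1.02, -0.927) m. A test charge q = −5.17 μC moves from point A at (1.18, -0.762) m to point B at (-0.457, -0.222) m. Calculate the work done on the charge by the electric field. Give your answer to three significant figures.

The work done by the electric force is W_field = −ΔU = −q(V_B − V_A) = q(V_A − V_B).
At A: distances to the source charges are 0.727 m, 0.230 m; V_A = Σ kqᵢ/rᵢ = 2.02×10⁵ V.
At B: distances to the source charges are 1.09 m, 1.64 m; V_B = Σ kqᵢ/rᵢ = 7.13×10⁴ V.
ΔV = V_B − V_A = -1.30×10⁵ V.
W_field = −qΔV = −(-5.17×10⁻⁶ C)(-1.30×10⁵ V) = -0.674 J.

-0.674 J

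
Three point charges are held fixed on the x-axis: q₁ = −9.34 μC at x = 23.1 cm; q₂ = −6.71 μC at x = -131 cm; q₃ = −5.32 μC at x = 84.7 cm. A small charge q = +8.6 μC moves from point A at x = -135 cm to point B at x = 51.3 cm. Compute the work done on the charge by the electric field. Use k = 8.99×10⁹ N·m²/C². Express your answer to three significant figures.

-9.54 J

The work done by the electric force is W_field = −ΔU = −q(V_B − V_A) = q(V_A − V_B).
At A: distances to the source charges are 1.58 m, 0.0400 m, 2.20 m; V_A = Σ kqᵢ/rᵢ = -1.58×10⁶ V.
At B: distances to the source charges are 0.282 m, 1.82 m, 0.334 m; V_B = Σ kqᵢ/rᵢ = -4.74×10⁵ V.
ΔV = V_B − V_A = 1.11×10⁶ V.
W_field = −qΔV = −(8.60×10⁻⁶ C)(1.11×10⁶ V) = -9.54 J.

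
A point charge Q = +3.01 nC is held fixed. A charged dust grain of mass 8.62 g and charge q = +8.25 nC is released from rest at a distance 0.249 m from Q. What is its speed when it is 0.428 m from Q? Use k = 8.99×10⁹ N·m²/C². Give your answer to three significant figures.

9.33×10⁻³ m/s

Only the electrostatic force acts, so mechanical energy is conserved: ½mv² = U₁ − U₂ = kQq(1/r₁ − 1/r₂).
U₁ − U₂ = (8.99×10⁹ N·m²/C²)(3.01×10⁻⁹ C)(8.25×10⁻⁹ C)(1/0.249 − 1/0.428) = 3.75×10⁻⁷ J.
v = √(2·3.75×10⁻⁷/8.62×10⁻³) = 9.33×10⁻³ m/s.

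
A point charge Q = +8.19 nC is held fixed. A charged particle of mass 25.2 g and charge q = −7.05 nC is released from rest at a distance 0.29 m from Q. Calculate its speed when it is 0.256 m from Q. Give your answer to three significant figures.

Only the electrostatic force acts, so mechanical energy is conserved: ½mv² = U₁ − U₂ = kQq(1/r₁ − 1/r₂).
U₁ − U₂ = (8.99×10⁹ N·m²/C²)(8.19×10⁻⁹ C)(-7.05×10⁻⁹ C)(1/0.290 − 1/0.256) = 2.38×10⁻⁷ J.
v = √(2·2.38×10⁻⁷/0.0252) = 4.34×10⁻³ m/s.

4.34×10⁻³ m/s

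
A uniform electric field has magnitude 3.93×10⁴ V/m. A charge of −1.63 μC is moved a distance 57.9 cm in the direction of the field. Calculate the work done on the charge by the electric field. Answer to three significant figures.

-0.0371 J

The potential change for a displacement 57.9 cm in the direction of the field is ΔV = −Ed = -2.28×10⁴ V.
W_field = −qΔV = -0.0371 J.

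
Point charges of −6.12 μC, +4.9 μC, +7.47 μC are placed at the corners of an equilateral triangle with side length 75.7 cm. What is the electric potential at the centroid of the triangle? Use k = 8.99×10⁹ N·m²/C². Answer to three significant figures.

The total potential is the scalar sum of each charge's contribution, V = Σ kqᵢ/rᵢ.
The distance from each vertex to the centroid is a/√3 = 0.437 m.
V = k[(-6.12×10⁻⁶)/(0.437) + (4.90×10⁻⁶)/(0.437) + (7.47×10⁻⁶)/(0.437)] = 1.29×10⁵ V.

1.29×10⁵ V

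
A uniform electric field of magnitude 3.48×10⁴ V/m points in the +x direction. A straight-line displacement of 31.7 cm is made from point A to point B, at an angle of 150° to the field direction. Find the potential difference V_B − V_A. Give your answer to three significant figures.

Only the component of displacement along E changes the potential: ΔV = −E·d·cosθ.
ΔV = −(3.48×10⁴ V/m)(0.317 m)cos150° = 9550 V.

9550 V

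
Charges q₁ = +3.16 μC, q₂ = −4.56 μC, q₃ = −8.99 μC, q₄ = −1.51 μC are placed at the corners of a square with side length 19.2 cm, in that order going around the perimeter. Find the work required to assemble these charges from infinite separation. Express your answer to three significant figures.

The assembly work is the sum of pairwise potential energies, U = Σ_{i<j} kqᵢqⱼ/rᵢⱼ.
The four side pairs have separation 0.192 m and the two diagonal pairs 0.272 m.
Summing all 6 pair terms gives U = 0.944 J.

0.944 J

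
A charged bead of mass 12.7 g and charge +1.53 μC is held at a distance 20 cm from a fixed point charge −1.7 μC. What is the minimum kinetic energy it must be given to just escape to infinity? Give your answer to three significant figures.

To just escape, total mechanical energy must reach zero at infinity: ½mv²_min + U = 0, so ½mv²_min = −U = |kQq|/r.
|U| = |kQq|/r = (8.99×10⁹ N·m²/C²)(1.70×10⁻⁶)(1.53×10⁻⁶)/(0.200) = 0.117 J.

0.117 J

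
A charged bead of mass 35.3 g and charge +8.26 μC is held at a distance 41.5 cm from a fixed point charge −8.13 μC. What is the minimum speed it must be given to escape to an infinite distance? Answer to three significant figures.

9.08 m/s

To just escape, total mechanical energy must reach zero at infinity: ½mv²_min + U = 0, so ½mv²_min = −U = |kQq|/r.
|U| = |kQq|/r = (8.99×10⁹ N·m²/C²)(8.13×10⁻⁶)(8.26×10⁻⁶)/(0.415) = 1.45 J.
v_min = √(2|U|/m) = √(2·1.45/0.0353) = 9.08 m/s.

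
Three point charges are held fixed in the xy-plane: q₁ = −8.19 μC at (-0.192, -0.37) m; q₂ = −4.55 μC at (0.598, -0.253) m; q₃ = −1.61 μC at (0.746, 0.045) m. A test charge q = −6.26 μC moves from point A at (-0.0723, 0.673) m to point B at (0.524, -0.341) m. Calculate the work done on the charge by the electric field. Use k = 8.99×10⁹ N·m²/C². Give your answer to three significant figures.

-2.32 J

The work done by the electric force is W_field = −ΔU = −q(V_B − V_A) = q(V_A − V_B).
At A: distances to the source charges are 1.05 m, 1.14 m, 1.03 m; V_A = Σ kqᵢ/rᵢ = -1.20×10⁵ V.
At B: distances to the source charges are 0.717 m, 0.115 m, 0.445 m; V_B = Σ kqᵢ/rᵢ = -4.91×10⁵ V.
ΔV = V_B − V_A = -3.71×10⁵ V.
W_field = −qΔV = −(-6.26×10⁻⁶ C)(-3.71×10⁵ V) = -2.32 J.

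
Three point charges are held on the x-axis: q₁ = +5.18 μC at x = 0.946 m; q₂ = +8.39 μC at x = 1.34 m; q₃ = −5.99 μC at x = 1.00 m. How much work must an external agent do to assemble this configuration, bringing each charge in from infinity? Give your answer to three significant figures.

-5.50 J

The work to assemble the configuration equals its total potential energy, U = Σ kqᵢqⱼ/rᵢⱼ over all pairs.
Pair separations: r₁₂ = 0.394 m, r₁₃ = 0.0540 m, r₂₃ = 0.340 m.
U = (0.992) + (-5.17) + (-1.33) = -5.50 J.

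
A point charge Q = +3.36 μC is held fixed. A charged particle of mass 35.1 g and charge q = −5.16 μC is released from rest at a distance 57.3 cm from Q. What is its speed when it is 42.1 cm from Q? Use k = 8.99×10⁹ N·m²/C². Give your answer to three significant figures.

2.37 m/s

Only the electrostatic force acts, so mechanical energy is conserved: ½mv² = U₁ − U₂ = kQq(1/r₁ − 1/r₂).
U₁ − U₂ = (8.99×10⁹ N·m²/C²)(3.36×10⁻⁶ C)(-5.16×10⁻⁶ C)(1/0.573 − 1/0.421) = 0.0982 J.
v = √(2·0.0982/0.0351) = 2.37 m/s.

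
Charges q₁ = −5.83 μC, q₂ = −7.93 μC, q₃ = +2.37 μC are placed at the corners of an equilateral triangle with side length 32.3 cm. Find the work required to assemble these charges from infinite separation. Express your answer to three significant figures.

The work to assemble the configuration equals its total potential energy, U = Σ kqᵢqⱼ/rᵢⱼ over all pairs.
All three pair separations equal the side length, 0.323 m.
U = (1.29) + (-0.385) + (-0.523) = 0.379 J.

0.379 J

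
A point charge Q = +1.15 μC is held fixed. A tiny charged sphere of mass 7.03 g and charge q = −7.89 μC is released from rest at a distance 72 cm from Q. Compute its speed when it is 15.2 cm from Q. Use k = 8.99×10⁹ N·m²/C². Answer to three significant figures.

Only the electrostatic force acts, so mechanical energy is conserved: ½mv² = U₁ − U₂ = kQq(1/r₁ − 1/r₂).
U₁ − U₂ = (8.99×10⁹ N·m²/C²)(1.15×10⁻⁶ C)(-7.89×10⁻⁶ C)(1/0.720 − 1/0.152) = 0.423 J.
v = √(2·0.423/7.03×10⁻³) = 11.0 m/s.

11.0 m/s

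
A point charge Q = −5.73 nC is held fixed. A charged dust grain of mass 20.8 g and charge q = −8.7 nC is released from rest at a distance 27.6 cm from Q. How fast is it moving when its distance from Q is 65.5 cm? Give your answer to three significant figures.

Only the electrostatic force acts, so mechanical energy is conserved: ½mv² = U₁ − U₂ = kQq(1/r₁ − 1/r₂).
U₁ − U₂ = (8.99×10⁹ N·m²/C²)(-5.73×10⁻⁹ C)(-8.70×10⁻⁹ C)(1/0.276 − 1/0.655) = 9.40×10⁻⁷ J.
v = √(2·9.40×10⁻⁷/0.0208) = 9.50×10⁻³ m/s.

9.50×10⁻³ m/s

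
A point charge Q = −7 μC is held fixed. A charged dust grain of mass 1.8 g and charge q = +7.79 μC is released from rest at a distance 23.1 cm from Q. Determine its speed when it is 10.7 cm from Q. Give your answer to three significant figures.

52.3 m/s

Only the electrostatic force acts, so mechanical energy is conserved: ½mv² = U₁ − U₂ = kQq(1/r₁ − 1/r₂).
U₁ − U₂ = (8.99×10⁹ N·m²/C²)(-7.00×10⁻⁶ C)(7.79×10⁻⁶ C)(1/0.231 − 1/0.107) = 2.46 J.
v = √(2·2.46/1.80×10⁻³) = 52.3 m/s.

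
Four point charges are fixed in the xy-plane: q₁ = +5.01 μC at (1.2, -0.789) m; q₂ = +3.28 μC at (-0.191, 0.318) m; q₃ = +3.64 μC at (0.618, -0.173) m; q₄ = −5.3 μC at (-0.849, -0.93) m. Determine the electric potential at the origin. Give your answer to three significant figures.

The total potential is the scalar sum of each charge's contribution, V = Σ kqᵢ/rᵢ.
Distances from the field point to each charge: r₁ = 1.44 m, r₂ = 0.371 m, r₃ = 0.642 m, r₄ = 1.26 m.
V = k[(5.01×10⁻⁶)/(1.44) + (3.28×10⁻⁶)/(0.371) + (3.64×10⁻⁶)/(0.642) + (-5.30×10⁻⁶)/(1.26)] = 1.24×10⁵ V.

1.24×10⁵ V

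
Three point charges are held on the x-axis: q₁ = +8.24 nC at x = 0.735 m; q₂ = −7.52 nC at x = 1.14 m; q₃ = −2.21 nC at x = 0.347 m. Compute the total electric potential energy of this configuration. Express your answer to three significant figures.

-1.61×10⁻⁶ J

The assembly work is the sum of pairwise potential energies, U = Σ_{i<j} kqᵢqⱼ/rᵢⱼ.
Pair separations: r₁₂ = 0.405 m, r₁₃ = 0.388 m, r₂₃ = 0.793 m.
U = (-1.38×10⁻⁶) + (-4.22×10⁻⁷) + (1.88×10⁻⁷) = -1.61×10⁻⁶ J.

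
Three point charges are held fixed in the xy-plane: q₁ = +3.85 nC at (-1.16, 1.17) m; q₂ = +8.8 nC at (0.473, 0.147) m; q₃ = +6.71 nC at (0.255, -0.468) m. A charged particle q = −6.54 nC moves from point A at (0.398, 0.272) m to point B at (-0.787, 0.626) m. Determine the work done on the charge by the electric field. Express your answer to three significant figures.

The work done by the electric force is W_field = −ΔU = −q(V_B − V_A) = q(V_A − V_B).
At A: distances to the source charges are 1.80 m, 0.146 m, 0.754 m; V_A = Σ kqᵢ/rᵢ = 642 V.
At B: distances to the source charges are 0.660 m, 1.35 m, 1.51 m; V_B = Σ kqᵢ/rᵢ = 151 V.
ΔV = V_B − V_A = -491 V.
W_field = −qΔV = −(-6.54×10⁻⁹ C)(-491 V) = -3.21×10⁻⁶ J.

-3.21×10⁻⁶ J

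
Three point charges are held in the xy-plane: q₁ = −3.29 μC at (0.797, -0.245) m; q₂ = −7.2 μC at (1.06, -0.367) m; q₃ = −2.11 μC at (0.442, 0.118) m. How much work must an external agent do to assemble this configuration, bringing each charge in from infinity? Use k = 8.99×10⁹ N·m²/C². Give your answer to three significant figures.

The work to assemble the configuration equals its total potential energy, U = Σ kqᵢqⱼ/rᵢⱼ over all pairs.
Pair separations: r₁₂ = 0.290 m, r₁₃ = 0.508 m, r₂₃ = 0.786 m.
U = (0.735) + (0.123) + (0.174) = 1.03 J.

1.03 J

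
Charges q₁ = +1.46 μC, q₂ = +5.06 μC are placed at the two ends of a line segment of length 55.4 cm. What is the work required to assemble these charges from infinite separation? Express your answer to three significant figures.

0.120 J

The work to assemble the configuration equals its total potential energy, U = Σ kqᵢqⱼ/rᵢⱼ over all pairs.
The separation is r = 0.554 m.
U = (0.120) = 0.120 J.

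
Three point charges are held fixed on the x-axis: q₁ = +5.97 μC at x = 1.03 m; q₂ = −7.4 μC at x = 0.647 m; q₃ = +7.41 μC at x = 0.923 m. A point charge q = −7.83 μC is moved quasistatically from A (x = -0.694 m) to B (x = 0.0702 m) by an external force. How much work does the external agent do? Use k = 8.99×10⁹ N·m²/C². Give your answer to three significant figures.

0.0315 J

For quasistatic motion the external work equals the change in potential energy: W_ext = qΔV = q(V_B − V_A).
At A: distances to the source charges are 1.72 m, 1.34 m, 1.62 m; V_A = Σ kqᵢ/rᵢ = 2.27×10⁴ V.
At B: distances to the source charges are 0.960 m, 0.577 m, 0.853 m; V_B = Σ kqᵢ/rᵢ = 1.87×10⁴ V.
ΔV = V_B − V_A = -4020 V.
W_ext = qΔV = (-7.83×10⁻⁶ C)(-4020 V) = 0.0315 J.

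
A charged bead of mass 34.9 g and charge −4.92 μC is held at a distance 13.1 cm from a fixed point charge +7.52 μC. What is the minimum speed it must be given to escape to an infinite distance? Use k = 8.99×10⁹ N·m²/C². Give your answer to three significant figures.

To just escape, total mechanical energy must reach zero at infinity: ½mv²_min + U = 0, so ½mv²_min = −U = |kQq|/r.
|U| = |kQq|/r = (8.99×10⁹ N·m²/C²)(7.52×10⁻⁶)(4.92×10⁻⁶)/(0.131) = 2.54 J.
v_min = √(2|U|/m) = √(2·2.54/0.0349) = 12.1 m/s.

12.1 m/s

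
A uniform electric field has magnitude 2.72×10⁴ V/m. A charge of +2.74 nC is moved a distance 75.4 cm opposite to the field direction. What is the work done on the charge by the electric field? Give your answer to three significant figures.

-5.62×10⁻⁵ J

The potential change for a displacement 75.4 cm opposite to the field direction is ΔV = +Ed = 2.05×10⁴ V.
W_field = −qΔV = -5.62×10⁻⁵ J.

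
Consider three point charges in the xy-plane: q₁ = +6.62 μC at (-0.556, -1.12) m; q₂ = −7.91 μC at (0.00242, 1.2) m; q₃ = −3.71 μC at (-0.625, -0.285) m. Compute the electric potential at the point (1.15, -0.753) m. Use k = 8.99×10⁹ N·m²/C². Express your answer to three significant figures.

-1.55×10⁴ V

The total potential is the scalar sum of each charge's contribution, V = Σ kqᵢ/rᵢ.
Distances from the field point to each charge: r₁ = 1.75 m, r₂ = 2.27 m, r₃ = 1.84 m.
V = k[(6.62×10⁻⁶)/(1.75) + (-7.91×10⁻⁶)/(2.27) + (-3.71×10⁻⁶)/(1.84)] = -1.55×10⁴ V.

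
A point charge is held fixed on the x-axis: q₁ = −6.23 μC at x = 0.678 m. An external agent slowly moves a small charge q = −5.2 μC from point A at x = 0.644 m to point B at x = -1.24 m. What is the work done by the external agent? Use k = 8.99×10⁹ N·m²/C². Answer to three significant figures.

For quasistatic motion the external work equals the change in potential energy: W_ext = qΔV = q(V_B − V_A).
At A: distance to the source charge is 0.0340 m; V_A = kq₁/r = -1.65×10⁶ V.
At B: distance to the source charge is 1.92 m; V_B = kq₁/r = -2.92×10⁴ V.
ΔV = V_B − V_A = 1.62×10⁶ V.
W_ext = qΔV = (-5.20×10⁻⁶ C)(1.62×10⁶ V) = -8.41 J.

-8.41 J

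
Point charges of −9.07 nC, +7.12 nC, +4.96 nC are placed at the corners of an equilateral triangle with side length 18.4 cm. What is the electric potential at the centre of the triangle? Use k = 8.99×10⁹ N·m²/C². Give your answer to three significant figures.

Electric potential is a scalar, so the contributions from each charge add algebraically: V = Σ kqᵢ/rᵢ.
The distance from each vertex to the centroid is a/√3 = 0.106 m.
V = k[(-9.07×10⁻⁹)/(0.106) + (7.12×10⁻⁹)/(0.106) + (4.96×10⁻⁹)/(0.106)] = 255 V.

255 V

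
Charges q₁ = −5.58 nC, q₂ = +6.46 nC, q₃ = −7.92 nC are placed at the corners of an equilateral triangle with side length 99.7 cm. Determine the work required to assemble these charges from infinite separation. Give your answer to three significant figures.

The work to assemble the configuration equals its total potential energy, U = Σ kqᵢqⱼ/rᵢⱼ over all pairs.
All three pair separations equal the side length, 0.997 m.
U = (-3.25×10⁻⁷) + (3.98×10⁻⁷) + (-4.61×10⁻⁷) = -3.88×10⁻⁷ J.

-3.88×10⁻⁷ J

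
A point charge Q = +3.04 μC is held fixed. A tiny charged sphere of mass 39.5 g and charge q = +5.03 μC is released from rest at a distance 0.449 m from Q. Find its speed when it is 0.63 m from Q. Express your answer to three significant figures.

2.11 m/s

Only the electrostatic force acts, so mechanical energy is conserved: ½mv² = U₁ − U₂ = kQq(1/r₁ − 1/r₂).
U₁ − U₂ = (8.99×10⁹ N·m²/C²)(3.04×10⁻⁶ C)(5.03×10⁻⁶ C)(1/0.449 − 1/0.630) = 0.0880 J.
v = √(2·0.0880/0.0395) = 2.11 m/s.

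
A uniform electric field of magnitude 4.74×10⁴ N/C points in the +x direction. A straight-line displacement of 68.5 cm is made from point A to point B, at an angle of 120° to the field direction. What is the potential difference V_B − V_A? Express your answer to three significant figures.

1.62×10⁴ V

Only the component of displacement along E changes the potential: ΔV = −E·d·cosθ.
ΔV = −(4.74×10⁴ V/m)(0.685 m)cos120° = 1.62×10⁴ V.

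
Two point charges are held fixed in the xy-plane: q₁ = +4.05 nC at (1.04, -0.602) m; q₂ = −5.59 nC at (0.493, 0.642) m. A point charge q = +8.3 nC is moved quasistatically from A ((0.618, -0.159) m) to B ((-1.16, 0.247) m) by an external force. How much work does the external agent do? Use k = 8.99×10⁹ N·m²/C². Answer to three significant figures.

For quasistatic motion the external work equals the change in potential energy: W_ext = qΔV = q(V_B − V_A).
At A: distances to the source charges are 0.612 m, 0.811 m; V_A = Σ kqᵢ/rᵢ = -2.48 V.
At B: distances to the source charges are 2.36 m, 1.70 m; V_B = Σ kqᵢ/rᵢ = -14.1 V.
ΔV = V_B − V_A = -11.6 V.
W_ext = qΔV = (8.30×10⁻⁹ C)(-11.6 V) = -9.67×10⁻⁸ J.

-9.67×10⁻⁸ J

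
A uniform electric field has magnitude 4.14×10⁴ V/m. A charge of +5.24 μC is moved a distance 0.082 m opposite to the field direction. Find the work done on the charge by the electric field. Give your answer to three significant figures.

The potential change for a displacement 0.082 m opposite to the field direction is ΔV = +Ed = 3390 V.
W_field = −qΔV = -0.0178 J.

-0.0178 J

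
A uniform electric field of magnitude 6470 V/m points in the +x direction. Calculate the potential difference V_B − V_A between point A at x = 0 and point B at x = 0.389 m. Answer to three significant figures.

-2520 V

In a uniform field, potential decreases in the direction of E: V_B − V_A = −E·Δx.
V_B − V_A = −(6470 V/m)(0.389 m) = -2520 V.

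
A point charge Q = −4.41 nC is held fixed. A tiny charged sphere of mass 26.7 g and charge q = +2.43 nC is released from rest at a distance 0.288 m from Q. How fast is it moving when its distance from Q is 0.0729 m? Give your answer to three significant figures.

8.60×10⁻³ m/s

Only the electrostatic force acts, so mechanical energy is conserved: ½mv² = U₁ − U₂ = kQq(1/r₁ − 1/r₂).
U₁ − U₂ = (8.99×10⁹ N·m²/C²)(-4.41×10⁻⁹ C)(2.43×10⁻⁹ C)(1/0.288 − 1/0.0729) = 9.87×10⁻⁷ J.
v = √(2·9.87×10⁻⁷/0.0267) = 8.60×10⁻³ m/s.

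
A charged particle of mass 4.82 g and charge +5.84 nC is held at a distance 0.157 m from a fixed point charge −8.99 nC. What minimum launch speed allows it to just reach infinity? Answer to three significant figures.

0.0353 m/s

To just escape, total mechanical energy must reach zero at infinity: ½mv²_min + U = 0, so ½mv²_min = −U = |kQq|/r.
|U| = |kQq|/r = (8.99×10⁹ N·m²/C²)(8.99×10⁻⁹)(5.84×10⁻⁹)/(0.157) = 3.01×10⁻⁶ J.
v_min = √(2|U|/m) = √(2·3.01×10⁻⁶/4.82×10⁻³) = 0.0353 m/s.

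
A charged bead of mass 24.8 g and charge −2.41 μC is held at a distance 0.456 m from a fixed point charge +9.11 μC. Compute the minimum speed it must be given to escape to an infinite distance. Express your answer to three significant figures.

5.91 m/s

To just escape, total mechanical energy must reach zero at infinity: ½mv²_min + U = 0, so ½mv²_min = −U = |kQq|/r.
|U| = |kQq|/r = (8.99×10⁹ N·m²/C²)(9.11×10⁻⁶)(2.41×10⁻⁶)/(0.456) = 0.433 J.
v_min = √(2|U|/m) = √(2·0.433/0.0248) = 5.91 m/s.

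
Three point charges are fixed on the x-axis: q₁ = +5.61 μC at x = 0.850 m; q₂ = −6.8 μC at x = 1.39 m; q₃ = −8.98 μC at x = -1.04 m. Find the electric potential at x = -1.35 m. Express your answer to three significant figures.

The total potential is the scalar sum of each charge's contribution, V = Σ kqᵢ/rᵢ.
Distances from the field point to each charge: r₁ = 2.20 m, r₂ = 2.74 m, r₃ = 0.310 m.
V = k[(5.61×10⁻⁶)/(2.20) + (-6.80×10⁻⁶)/(2.74) + (-8.98×10⁻⁶)/(0.310)] = -2.60×10⁵ V.

-2.60×10⁵ V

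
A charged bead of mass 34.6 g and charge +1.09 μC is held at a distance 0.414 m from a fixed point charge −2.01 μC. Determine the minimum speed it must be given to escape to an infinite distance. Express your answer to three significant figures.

1.66 m/s

To just escape, total mechanical energy must reach zero at infinity: ½mv²_min + U = 0, so ½mv²_min = −U = |kQq|/r.
|U| = |kQq|/r = (8.99×10⁹ N·m²/C²)(2.01×10⁻⁶)(1.09×10⁻⁶)/(0.414) = 0.0476 J.
v_min = √(2|U|/m) = √(2·0.0476/0.0346) = 1.66 m/s.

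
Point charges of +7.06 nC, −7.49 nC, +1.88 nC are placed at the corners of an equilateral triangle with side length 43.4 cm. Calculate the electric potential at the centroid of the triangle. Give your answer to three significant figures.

52.0 V

Electric potential is a scalar, so the contributions from each charge add algebraically: V = Σ kqᵢ/rᵢ.
The distance from each vertex to the centroid is a/√3 = 0.251 m.
V = k[(7.06×10⁻⁹)/(0.251) + (-7.49×10⁻⁹)/(0.251) + (1.88×10⁻⁹)/(0.251)] = 52.0 V.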